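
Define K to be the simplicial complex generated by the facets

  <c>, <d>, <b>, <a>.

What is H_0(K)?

Take the total order a < b < c < d on the vertex set. Then K (dimension 0) consists of the simplices:

  0-simplices (4): a, b, c, d

so the chain groups are C_0 ≅ Z^4.

Reading off H_k = ker ∂_k / im ∂_{k+1}:

  H_0: rank C_0 − rank ∂_1 = 4 − 0 = 4, and there is no ∂_1, so H_0 = Z^4.

H_0 ≅ Z^4.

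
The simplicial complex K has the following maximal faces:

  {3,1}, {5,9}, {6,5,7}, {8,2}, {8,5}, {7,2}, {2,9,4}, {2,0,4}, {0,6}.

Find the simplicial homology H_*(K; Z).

H_0 = Z^2,  H_1 = Z^3,  H_2 = 0.

We work with the vertex ordering 0 < 1 < 2 < 3 < 4 < 5 < 6 < 7 < 8 < 9. The simplices of K, each written with vertices in increasing order, are:

  0-simplices (10): [0], [1], [2], [3], [4], [5], [6], [7], [8], [9]
  1-simplices (14): [0,2], [0,4], [0,6], [1,3], [2,4], [2,7], [2,8], [2,9], [4,9], [5,6], [5,7], [5,8], [5,9], [6,7]
  2-simplices (3): [0,2,4], [2,4,9], [5,6,7]

so the chain groups are C_0 ≅ Z^10, C_1 ≅ Z^14, C_2 ≅ Z^3.

The boundary map ∂_1: C_1 → C_0 maps an edge to its endpoints' difference, ∂[p,q] = q − p.
This gives a 10×14 integer matrix of rank 8; reducing to Smith normal form yields diagonal entries (1,1,1,1,1,1,1,1).

Boundary ∂_2: C_2 → C_1 acts by ∂[p,q,r] = [q,r] − [p,r] + [p,q]. For instance
  ∂[2,4,9] = [4,9] − [2,9] + [2,4],
  ∂[0,2,4] = [2,4] − [0,4] + [0,2].
The resulting 14×3 matrix has rank 3, and its Smith normal form has invariant factors (1,1,1).

Reading off H_k = ker ∂_k / im ∂_{k+1}:

  H_0: rank C_0 − rank ∂_1 = 10 − 8 = 2, and the invariant factors of ∂_1 are all 1, so H_0 ≅ Z^2.
  H_1: rank ker ∂_1 − rank ∂_2 = (14 − 8) − 3 = 3, and the invariant factors of ∂_2 are all 1, so H_1 ≅ Z^3.
  H_2: rank ker ∂_2 − rank ∂_3 = (3 − 3) − 0 = 0, and there is no ∂_3, so H_2 ≅ 0.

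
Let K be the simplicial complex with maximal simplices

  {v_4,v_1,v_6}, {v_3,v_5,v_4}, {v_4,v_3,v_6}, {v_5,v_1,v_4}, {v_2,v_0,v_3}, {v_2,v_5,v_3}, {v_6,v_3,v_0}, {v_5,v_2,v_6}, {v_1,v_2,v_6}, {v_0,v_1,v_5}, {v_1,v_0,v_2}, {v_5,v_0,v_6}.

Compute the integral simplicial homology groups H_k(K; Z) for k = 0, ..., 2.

Order the vertices as v_0 < v_1 < v_2 < v_3 < v_4 < v_5 < v_6. Listing each simplex with vertices in this order, K has dimension 2 with simplices:

  0-simplices (7): [v_0], [v_1], [v_2], [v_3], [v_4], [v_5], [v_6]
  1-simplices (18): (18 of them)
  2-simplices (12): (12 of them)

Hence C_0 ≅ Z^7, C_1 ≅ Z^18, C_2 ≅ Z^12.

∂_1: C_1 → C_0 is given by ∂[p,q] = [q] − [p]. For instance
  ∂[v_2,v_5] = [v_5] − [v_2].
As a 7×18 matrix over Z this has rank 6, with invariant factors (1,1,1,1,1,1).

The boundary map ∂_2: C_2 → C_1 acts by ∂[p,q,r] = [q,r] − [p,r] + [p,q]. For instance
  ∂[v_1,v_2,v_6] = [v_2,v_6] − [v_1,v_6] + [v_1,v_2],
  ∂[v_3,v_4,v_6] = [v_4,v_6] − [v_3,v_6] + [v_3,v_4].
The 18×12 boundary matrix has rank 12 and Smith normal form diag(1,1,1,1,1,1,1,1,1,1,1,2).

From H_k ≅ ker(∂_k) / im(∂_{k+1}) we obtain:

  H_0: rank C_0 − rank ∂_1 = 7 − 6 = 1, and the invariant factors of ∂_1 are all 1, so H_0 = Z.
  H_1: rank ker ∂_1 − rank ∂_2 = (18 − 6) − 12 = 0, and ∂_2 has invariant factor 2 > 1, so H_1 = Z/2.
  H_2: rank ker ∂_2 − rank ∂_3 = (12 − 12) − 0 = 0, and there is no ∂_3, so H_2 = 0.

(K is a triangulation of the real projective plane RP^2.)

H_0 ≅ Z,  H_1 ≅ Z/2,  H_2 = 0.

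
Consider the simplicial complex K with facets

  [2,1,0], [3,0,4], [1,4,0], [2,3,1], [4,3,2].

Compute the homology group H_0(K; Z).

H_0 = Z.

K has 5 vertices, 10 edges, 5 triangles.
rank ∂_0 = 0, rank ∂_1 = 4 ⇒ b_0 = 5 − 0 − 4 = 1; all invariant factors of ∂_1 are 1 so no torsion. So H_0 ≅ Z.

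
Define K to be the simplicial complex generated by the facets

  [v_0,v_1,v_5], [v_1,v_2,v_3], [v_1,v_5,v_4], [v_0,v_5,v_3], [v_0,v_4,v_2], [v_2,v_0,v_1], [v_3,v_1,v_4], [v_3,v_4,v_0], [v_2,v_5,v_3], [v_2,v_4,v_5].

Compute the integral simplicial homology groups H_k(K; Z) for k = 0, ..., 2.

H_0 = Z,  H_1 = Z/2Z,  H_2 = 0.

K has 6 vertices, 15 edges, 10 triangles.
rank ∂_0 = 0, rank ∂_1 = 5 ⇒ b_0 = 6 − 0 − 5 = 1; all invariant factors of ∂_1 are 1 so no torsion. So H_0 = Z.
rank ∂_1 = 5, rank ∂_2 = 10 ⇒ b_1 = 15 − 5 − 10 = 0; ∂_2 has invariant factor(s) [2] giving torsion. So H_1 = Z/2Z.
rank ∂_2 = 10, rank ∂_3 = 0 ⇒ b_2 = 10 − 10 − 0 = 0. So H_2 = 0.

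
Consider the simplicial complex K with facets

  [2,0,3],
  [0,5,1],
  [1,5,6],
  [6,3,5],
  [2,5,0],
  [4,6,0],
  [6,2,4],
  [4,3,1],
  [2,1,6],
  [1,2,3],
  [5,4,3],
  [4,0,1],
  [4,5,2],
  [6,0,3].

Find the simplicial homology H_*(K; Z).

H_0 = Z,  H_1 = Z^2,  H_2 = Z.

Order the vertices as 0 < 1 < 2 < 3 < 4 < 5 < 6. Listing each simplex with vertices in this order, K has dimension 2 with simplices:

  0-simplices (7): [0], [1], [2], [3], [4], [5], [6]
  1-simplices (21): [0,1], [0,2], [0,3], [0,4], [0,5], [0,6], [1,2], [1,3], [1,4], [1,5], [1,6], [2,3], [2,4], [2,5], [2,6], [3,4], [3,5], [3,6], [4,5], [4,6], [5,6]
  2-simplices (14): [0,1,4], [0,1,5], [0,2,3], [0,2,5], [0,3,6], [0,4,6], [1,2,3], [1,2,6], [1,3,4], [1,5,6], [2,4,5], [2,4,6], [3,4,5], [3,5,6]

giving chain groups C_0 ≅ Z^7, C_1 ≅ Z^21, C_2 ≅ Z^14.

The boundary map ∂_1: C_1 → C_0 sends each edge [p,q] (with p < q) to q − p.
This gives a 7×21 integer matrix of rank 6; reducing to Smith normal form yields diagonal entries (1,1,1,1,1,1).

The boundary map ∂_2: C_2 → C_1 sends each 2-simplex [p,q,r] to [q,r] − [p,r] + [p,q]. For instance
  ∂[1,3,4] = [3,4] − [1,4] + [1,3],
  ∂[3,4,5] = [4,5] − [3,5] + [3,4].
The resulting 21×14 matrix has rank 13, and its Smith normal form has invariant factors (1,1,1,1,1,1,1,1,1,1,1,1,1).

Now H_k = ker ∂_k / im ∂_{k+1}, so:

  H_0: rank C_0 − rank ∂_1 = 7 − 6 = 1, and the invariant factors of ∂_1 are all 1, so H_0 = Z.
  H_1: rank ker ∂_1 − rank ∂_2 = (21 − 6) − 13 = 2, and the invariant factors of ∂_2 are all 1, so H_1 = Z^2.
  H_2: rank ker ∂_2 − rank ∂_3 = (14 − 13) − 0 = 1, and there is no ∂_3, so H_2 = Z.

As a check, the Euler characteristic is 7 − 21 + 14 = 0, which agrees with 1 − 2 + 1 = 0.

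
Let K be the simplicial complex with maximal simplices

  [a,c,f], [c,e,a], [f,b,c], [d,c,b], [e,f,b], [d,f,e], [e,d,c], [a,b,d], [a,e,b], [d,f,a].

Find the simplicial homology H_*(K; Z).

Order the vertices as a < b < c < d < e < f. Listing each simplex with vertices in this order, K has dimension 2 with simplices:

  0-simplices (6): a, b, c, d, e, f
  1-simplices (15): ab, ac, ad, ae, af, bc, bd, be, bf, cd, ce, cf, de, df, ef
  2-simplices (10): abd, abe, ace, acf, adf, bcd, bcf, bef, cde, def

giving chain groups C_0 ≅ Z^6, C_1 ≅ Z^15, C_2 ≅ Z^10.

The boundary map ∂_1: C_1 → C_0 is given by ∂[p,q] = [q] − [p]. For instance
  ∂ef = f − e.
This gives a 6×15 integer matrix of rank 5; reducing to Smith normal form yields diagonal entries (1,1,1,1,1).

The boundary map ∂_2: C_2 → C_1 sends each 2-simplex [p,q,r] to [q,r] − [p,r] + [p,q]. For instance
  ∂bef = ef − bf + be,
  ∂def = ef − df + de.
As a 15×10 matrix over Z this has rank 10, with invariant factors (1,1,1,1,1,1,1,1,1,2).

Reading off H_k = ker ∂_k / im ∂_{k+1}:

  H_0: rank C_0 − rank ∂_1 = 6 − 5 = 1, and the invariant factors of ∂_1 are all 1, so H_0 = Z.
  H_1: rank ker ∂_1 − rank ∂_2 = (15 − 5) − 10 = 0, and ∂_2 has invariant factor 2 > 1, so H_1 = Z/2Z.
  H_2: rank ker ∂_2 − rank ∂_3 = (10 − 10) − 0 = 0, and there is no ∂_3, so H_2 = 0.

H_0 ≅ Z,  H_1 ≅ Z/2Z,  H_2 = 0.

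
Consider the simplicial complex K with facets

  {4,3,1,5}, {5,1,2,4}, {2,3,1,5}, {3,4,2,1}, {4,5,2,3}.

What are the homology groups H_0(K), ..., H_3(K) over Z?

Take the total order 1 < 2 < 3 < 4 < 5 on the vertex set. Then K (dimension 3) consists of the simplices:

  0-simplices (5): [1], [2], [3], [4], [5]
  1-simplices (10): [1,2], [1,3], [1,4], [1,5], [2,3], [2,4], [2,5], [3,4], [3,5], [4,5]
  2-simplices (10): [1,2,3], [1,2,4], [1,2,5], [1,3,4], [1,3,5], [1,4,5], [2,3,4], [2,3,5], [2,4,5], [3,4,5]
  3-simplices (5): [1,2,3,4], [1,2,3,5], [1,2,4,5], [1,3,4,5], [2,3,4,5]

Hence C_0 ≅ Z^5, C_1 ≅ Z^10, C_2 ≅ Z^10, C_3 ≅ Z^5.

∂_1: C_1 → C_0 sends each edge [p,q] (with p < q) to q − p.
The resulting 5×10 matrix has rank 4, and its Smith normal form has invariant factors (1,1,1,1).

The boundary map ∂_2: C_2 → C_1 acts by ∂[p,q,r] = [q,r] − [p,r] + [p,q]. For instance
  ∂[2,3,4] = [3,4] − [2,4] + [2,3],
  ∂[1,3,4] = [3,4] − [1,4] + [1,3].
This gives a 10×10 integer matrix of rank 6; reducing to Smith normal form yields diagonal entries (1,1,1,1,1,1).

The boundary map ∂_3: C_3 → C_2 sends each 3-simplex σ to the alternating sum Σ_i (−1)^i (σ with its i-th vertex removed). For instance
  ∂[1,2,3,5] = [2,3,5] − [1,3,5] + [1,2,5] − [1,2,3],
  ∂[1,3,4,5] = [3,4,5] − [1,4,5] + [1,3,5] − [1,3,4].
The 10×5 boundary matrix has rank 4 and Smith normal form diag(1,1,1,1).

Now H_k = ker ∂_k / im ∂_{k+1}, so:

  H_0: rank C_0 − rank ∂_1 = 5 − 4 = 1, and the invariant factors of ∂_1 are all 1, so H_0 = Z.
  H_1: rank ker ∂_1 − rank ∂_2 = (10 − 4) − 6 = 0, and the invariant factors of ∂_2 are all 1, so H_1 = 0.
  H_2: rank ker ∂_2 − rank ∂_3 = (10 − 6) − 4 = 0, and the invariant factors of ∂_3 are all 1, so H_2 = 0.
  H_3: rank ker ∂_3 − rank ∂_4 = (5 − 4) − 0 = 1, and there is no ∂_4, so H_3 = Z.

As a check, the Euler characteristic is 5 − 10 + 10 − 5 = 0, which agrees with 1 − 0 + 0 − 1 = 0.

H_0 = Z,  H_1 = 0,  H_2 = 0,  H_3 = Z.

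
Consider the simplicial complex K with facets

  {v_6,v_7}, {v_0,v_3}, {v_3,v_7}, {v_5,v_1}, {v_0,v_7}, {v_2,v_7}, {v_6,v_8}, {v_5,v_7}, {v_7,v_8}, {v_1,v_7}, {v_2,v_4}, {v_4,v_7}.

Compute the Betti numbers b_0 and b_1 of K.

b_0 = 1, b_1 = 4.

K has 9 vertices, 12 edges.
rank ∂_0 = 0, rank ∂_1 = 8 ⇒ b_0 = 9 − 0 − 8 = 1; all invariant factors of ∂_1 are 1 so no torsion. So H_0 = Z.
rank ∂_1 = 8, rank ∂_2 = 0 ⇒ b_1 = 12 − 8 − 0 = 4. So H_1 = Z^4.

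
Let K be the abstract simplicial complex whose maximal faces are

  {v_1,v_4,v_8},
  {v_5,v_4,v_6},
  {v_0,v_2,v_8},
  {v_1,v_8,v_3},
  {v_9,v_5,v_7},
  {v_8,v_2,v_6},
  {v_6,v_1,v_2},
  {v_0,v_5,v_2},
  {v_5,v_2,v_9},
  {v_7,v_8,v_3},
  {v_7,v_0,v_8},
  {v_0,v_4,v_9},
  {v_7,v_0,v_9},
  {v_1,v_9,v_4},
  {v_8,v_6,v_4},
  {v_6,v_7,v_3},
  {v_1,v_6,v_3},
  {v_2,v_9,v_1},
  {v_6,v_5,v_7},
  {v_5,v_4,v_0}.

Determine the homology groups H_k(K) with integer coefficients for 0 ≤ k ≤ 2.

H_0 = Z,  H_1 = Z × Z/2,  H_2 = 0.

Take the total order v_0 < v_1 < v_2 < v_3 < v_4 < v_5 < v_6 < v_7 < v_8 < v_9 on the vertex set. Then K (dimension 2) consists of the simplices:

  0-simplices (10): [v_0], [v_1], [v_2], [v_3], [v_4], [v_5], [v_6], [v_7], [v_8], [v_9]
  1-simplices (30): (30 of them)
  2-simplices (20): (20 of them)

giving chain groups C_0 ≅ Z^10, C_1 ≅ Z^30, C_2 ≅ Z^20.

Boundary ∂_1: C_1 → C_0 is given by ∂[p,q] = [q] − [p]. For instance
  ∂[v_2,v_8] = [v_8] − [v_2].
The 10×30 boundary matrix has rank 9 and Smith normal form diag(1,1,1,1,1,1,1,1,1).

The boundary map ∂_2: C_2 → C_1 sends each 2-simplex [p,q,r] to [q,r] − [p,r] + [p,q]. For instance
  ∂[v_0,v_2,v_5] = [v_2,v_5] − [v_0,v_5] + [v_0,v_2],
  ∂[v_0,v_4,v_5] = [v_4,v_5] − [v_0,v_5] + [v_0,v_4].
As a 30×20 matrix over Z this has rank 20, with invariant factors (1,1,1,1,1,1,1,1,1,1,1,1,1,1,1,1,1,1,1,2).

From H_k ≅ ker(∂_k) / im(∂_{k+1}) we obtain:

  H_0: rank C_0 − rank ∂_1 = 10 − 9 = 1, and the invariant factors of ∂_1 are all 1, so H_0 ≅ Z.
  H_1: rank ker ∂_1 − rank ∂_2 = (30 − 9) − 20 = 1, and ∂_2 has invariant factor 2 > 1, so H_1 ≅ Z × Z/2.
  H_2: rank ker ∂_2 − rank ∂_3 = (20 − 20) − 0 = 0, and there is no ∂_3, so H_2 ≅ 0.

As a check, the Euler characteristic is 10 − 30 + 20 = 0, which agrees with 1 − 1 + 0 = 0.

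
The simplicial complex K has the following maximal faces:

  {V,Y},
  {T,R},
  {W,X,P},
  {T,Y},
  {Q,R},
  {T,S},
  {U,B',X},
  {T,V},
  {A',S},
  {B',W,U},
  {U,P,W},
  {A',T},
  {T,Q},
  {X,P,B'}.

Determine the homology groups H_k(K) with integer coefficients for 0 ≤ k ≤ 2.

Fix the vertex order P < Q < R < S < T < U < V < W < X < Y < A' < B' and write every simplex with vertices in increasing order. Then dim K = 2 and the simplices of K are:

  0-simplices (12): [P], [Q], [R], [S], [T], [U], [V], [W], [X], [Y], [A'], [B']
  1-simplices (19): [P,U], [P,W], [P,X], [P,B'], [Q,R], [Q,T], [R,T], [S,T], [S,A'], [T,V], [T,Y], [T,A'], [U,W], [U,X], [U,B'], [V,Y], [W,X], [W,B'], [X,B']
  2-simplices (5): [P,U,W], [P,W,X], [P,X,B'], [U,W,B'], [U,X,B']

so the chain groups are C_0 ≅ Z^12, C_1 ≅ Z^19, C_2 ≅ Z^5.

Boundary ∂_1: C_1 → C_0 sends each edge [p,q] (with p < q) to q − p. For instance
  ∂[S,T] = [T] − [S].
As a 12×19 matrix over Z this has rank 10, with invariant factors (1,1,1,1,1,1,1,1,1,1).

Boundary ∂_2: C_2 → C_1 maps a triangle to the signed sum of its edges. For instance
  ∂[U,W,B'] = [W,B'] − [U,B'] + [U,W],
  ∂[P,X,B'] = [X,B'] − [P,B'] + [P,X].
The resulting 19×5 matrix has rank 5, and its Smith normal form has invariant factors (1,1,1,1,1).

From H_k ≅ ker(∂_k) / im(∂_{k+1}) we obtain:

  H_0: rank C_0 − rank ∂_1 = 12 − 10 = 2, and the invariant factors of ∂_1 are all 1, so H_0 = Z^2.
  H_1: rank ker ∂_1 − rank ∂_2 = (19 − 10) − 5 = 4, and the invariant factors of ∂_2 are all 1, so H_1 = Z^4.
  H_2: rank ker ∂_2 − rank ∂_3 = (5 − 5) − 0 = 0, and there is no ∂_3, so H_2 = 0.

H_0 = Z^2,  H_1 = Z^4,  H_2 = 0.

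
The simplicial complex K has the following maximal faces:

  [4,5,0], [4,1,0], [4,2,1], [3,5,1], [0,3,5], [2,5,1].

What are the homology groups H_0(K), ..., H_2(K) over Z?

K has 6 vertices, 12 edges, 6 triangles.
rank ∂_0 = 0, rank ∂_1 = 5 ⇒ b_0 = 6 − 0 − 5 = 1; all invariant factors of ∂_1 are 1 so no torsion. So H_0 = Z.
rank ∂_1 = 5, rank ∂_2 = 6 ⇒ b_1 = 12 − 5 − 6 = 1; all invariant factors of ∂_2 are 1 so no torsion. So H_1 = Z.
rank ∂_2 = 6, rank ∂_3 = 0 ⇒ b_2 = 6 − 6 − 0 = 0. So H_2 = 0.

H_0 = Z,  H_1 = Z,  H_2 = 0.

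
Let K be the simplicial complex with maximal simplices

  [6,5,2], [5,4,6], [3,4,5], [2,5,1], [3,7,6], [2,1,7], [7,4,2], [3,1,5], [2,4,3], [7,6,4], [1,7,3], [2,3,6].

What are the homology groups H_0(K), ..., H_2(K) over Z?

Fix the vertex order 1 < 2 < 3 < 4 < 5 < 6 < 7 and write every simplex with vertices in increasing order. Then dim K = 2 and the simplices of K are:

  0-simplices (7): [1], [2], [3], [4], [5], [6], [7]
  1-simplices (18): [1,2], [1,3], [1,5], [1,7], [2,3], [2,4], [2,5], [2,6], [2,7], [3,4], [3,5], [3,6], [3,7], [4,5], [4,6], [4,7], [5,6], [6,7]
  2-simplices (12): [1,2,5], [1,2,7], [1,3,5], [1,3,7], [2,3,4], [2,3,6], [2,4,7], [2,5,6], [3,4,5], [3,6,7], [4,5,6], [4,6,7]

Hence C_0 ≅ Z^7, C_1 ≅ Z^18, C_2 ≅ Z^12.

∂_1: C_1 → C_0 is given by ∂[p,q] = [q] − [p].
The resulting 7×18 matrix has rank 6, and its Smith normal form has invariant factors (1,1,1,1,1,1).

The boundary map ∂_2: C_2 → C_1 acts by ∂[p,q,r] = [q,r] − [p,r] + [p,q]. For instance
  ∂[4,5,6] = [5,6] − [4,6] + [4,5],
  ∂[2,5,6] = [5,6] − [2,6] + [2,5].
This gives a 18×12 integer matrix of rank 12; reducing to Smith normal form yields diagonal entries (1,1,1,1,1,1,1,1,1,1,1,2).

From H_k ≅ ker(∂_k) / im(∂_{k+1}) we obtain:

  H_0: rank C_0 − rank ∂_1 = 7 − 6 = 1, and the invariant factors of ∂_1 are all 1, so H_0 ≅ Z.
  H_1: rank ker ∂_1 − rank ∂_2 = (18 − 6) − 12 = 0, and ∂_2 has invariant factor 2 > 1, so H_1 ≅ Z/2.
  H_2: rank ker ∂_2 − rank ∂_3 = (12 − 12) − 0 = 0, and there is no ∂_3, so H_2 ≅ 0.

As a check, the Euler characteristic is 7 − 18 + 12 = 1, which agrees with 1 − 0 + 0 = 1.

H_0 ≅ Z,  H_1 ≅ Z/2,  H_2 = 0.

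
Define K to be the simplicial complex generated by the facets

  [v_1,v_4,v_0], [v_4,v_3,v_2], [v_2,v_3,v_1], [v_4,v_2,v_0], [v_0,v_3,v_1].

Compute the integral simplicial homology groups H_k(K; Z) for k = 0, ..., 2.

Fix the vertex order v_0 < v_1 < v_2 < v_3 < v_4 and write every simplex with vertices in increasing order. Then dim K = 2 and the simplices of K are:

  0-simplices (5): [v_0], [v_1], [v_2], [v_3], [v_4]
  1-simplices (10): [v_0,v_1], [v_0,v_2], [v_0,v_3], [v_0,v_4], [v_1,v_2], [v_1,v_3], [v_1,v_4], [v_2,v_3], [v_2,v_4], [v_3,v_4]
  2-simplices (5): [v_0,v_1,v_3], [v_0,v_1,v_4], [v_0,v_2,v_4], [v_1,v_2,v_3], [v_2,v_3,v_4]

so the chain groups are C_0 ≅ Z^5, C_1 ≅ Z^10, C_2 ≅ Z^5.

The boundary map ∂_1: C_1 → C_0 maps an edge to its endpoints' difference, ∂[p,q] = q − p.
The resulting 5×10 matrix has rank 4, and its Smith normal form has invariant factors (1,1,1,1).

∂_2: C_2 → C_1 sends each 2-simplex [p,q,r] to [q,r] − [p,r] + [p,q]. For instance
  ∂[v_0,v_1,v_4] = [v_1,v_4] − [v_0,v_4] + [v_0,v_1],
  ∂[v_0,v_1,v_3] = [v_1,v_3] − [v_0,v_3] + [v_0,v_1].
The resulting 10×5 matrix has rank 5, and its Smith normal form has invariant factors (1,1,1,1,1).

Computing H_k = (kernel of ∂_k) / (image of ∂_{k+1}):

  H_0: rank C_0 − rank ∂_1 = 5 − 4 = 1, and the invariant factors of ∂_1 are all 1, so H_0 = Z.
  H_1: rank ker ∂_1 − rank ∂_2 = (10 − 4) − 5 = 1, and the invariant factors of ∂_2 are all 1, so H_1 = Z.
  H_2: rank ker ∂_2 − rank ∂_3 = (5 − 5) − 0 = 0, and there is no ∂_3, so H_2 = 0.

(K is a triangulation of the Möbius band.)

H_0 ≅ Z,  H_1 ≅ Z,  H_2 = 0.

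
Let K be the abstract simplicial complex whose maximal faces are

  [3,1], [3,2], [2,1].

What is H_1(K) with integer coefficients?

H_1 = Z.

We work with the vertex ordering 1 < 2 < 3. The simplices of K, each written with vertices in increasing order, are:

  0-simplices (3): [1], [2], [3]
  1-simplices (3): [1,2], [1,3], [2,3]

so the chain groups are C_0 ≅ Z^3, C_1 ≅ Z^3.

Boundary ∂_1: C_1 → C_0 is given by ∂[p,q] = [q] − [p]. For instance
  ∂[1,2] = [2] − [1].
The 3×3 boundary matrix has rank 2 and Smith normal form diag(1,1).

Now H_k = ker ∂_k / im ∂_{k+1}, so:

  H_1: rank ker ∂_1 − rank ∂_2 = (3 − 2) − 0 = 1, and there is no ∂_2, so H_1 ≅ Z.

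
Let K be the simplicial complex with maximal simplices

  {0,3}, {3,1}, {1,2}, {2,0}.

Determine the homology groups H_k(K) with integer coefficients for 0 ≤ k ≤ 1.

Order the vertices as 0 < 1 < 2 < 3. Listing each simplex with vertices in this order, K has dimension 1 with simplices:

  0-simplices (4): [0], [1], [2], [3]
  1-simplices (4): [0,2], [0,3], [1,2], [1,3]

Hence C_0 ≅ Z^4, C_1 ≅ Z^4.

∂_1: C_1 → C_0 maps an edge to its endpoints' difference, ∂[p,q] = q − p. For instance
  ∂[0,3] = [3] − [0].
As a 4×4 matrix over Z this has rank 3, with invariant factors (1,1,1).

Now H_k = ker ∂_k / im ∂_{k+1}, so:

  H_0: rank C_0 − rank ∂_1 = 4 − 3 = 1, and the invariant factors of ∂_1 are all 1, so H_0 = Z.
  H_1: rank ker ∂_1 − rank ∂_2 = (4 − 3) − 0 = 1, and there is no ∂_2, so H_1 = Z.

(K is a triangulation of the circle S^1.)

H_0 = Z,  H_1 = Z.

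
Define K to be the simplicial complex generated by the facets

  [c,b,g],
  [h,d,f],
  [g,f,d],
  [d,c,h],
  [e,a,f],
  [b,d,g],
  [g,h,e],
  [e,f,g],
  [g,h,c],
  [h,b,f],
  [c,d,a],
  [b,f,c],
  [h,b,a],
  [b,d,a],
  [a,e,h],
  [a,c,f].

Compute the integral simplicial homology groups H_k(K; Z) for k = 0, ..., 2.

H_0 = Z,  H_1 = Z^2,  H_2 = Z.

We work with the vertex ordering a < b < c < d < e < f < g < h. The simplices of K, each written with vertices in increasing order, are:

  0-simplices (8): a, b, c, d, e, f, g, h
  1-simplices (24): ab, ac, ad, ae, af, ah, bc, bd, bf, bg, bh, cd, cf, cg, ch, df, dg, dh, ef, eg, eh, fg, fh, gh
  2-simplices (16): abd, abh, acd, acf, aef, aeh, bcf, bcg, bdg, bfh, cdh, cgh, dfg, dfh, efg, egh

giving chain groups C_0 ≅ Z^8, C_1 ≅ Z^24, C_2 ≅ Z^16.

∂_1: C_1 → C_0 maps an edge to its endpoints' difference, ∂[p,q] = q − p. For instance
  ∂ae = e − a.
This gives a 8×24 integer matrix of rank 7; reducing to Smith normal form yields diagonal entries (1,1,1,1,1,1,1).

Boundary ∂_2: C_2 → C_1 sends each 2-simplex [p,q,r] to [q,r] − [p,r] + [p,q]. For instance
  ∂cdh = dh − ch + cd,
  ∂bcg = cg − bg + bc.
As a 24×16 matrix over Z this has rank 15, with invariant factors (1,1,1,1,1,1,1,1,1,1,1,1,1,1,1).

From H_k ≅ ker(∂_k) / im(∂_{k+1}) we obtain:

  H_0: rank C_0 − rank ∂_1 = 8 − 7 = 1, and the invariant factors of ∂_1 are all 1, so H_0 ≅ Z.
  H_1: rank ker ∂_1 − rank ∂_2 = (24 − 7) − 15 = 2, and the invariant factors of ∂_2 are all 1, so H_1 ≅ Z^2.
  H_2: rank ker ∂_2 − rank ∂_3 = (16 − 15) − 0 = 1, and there is no ∂_3, so H_2 ≅ Z.

As a check, the Euler characteristic is 8 − 24 + 16 = 0, which agrees with 1 − 2 + 1 = 0.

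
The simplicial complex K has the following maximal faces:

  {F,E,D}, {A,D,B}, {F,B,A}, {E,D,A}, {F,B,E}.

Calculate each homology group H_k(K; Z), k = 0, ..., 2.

H_0 = Z,  H_1 = Z,  H_2 = 0.

Order the vertices as A < B < D < E < F. Listing each simplex with vertices in this order, K has dimension 2 with simplices:

  0-simplices (5): A, B, D, E, F
  1-simplices (10): AB, AD, AE, AF, BD, BE, BF, DE, DF, EF
  2-simplices (5): ABD, ABF, ADE, BEF, DEF

Hence C_0 ≅ Z^5, C_1 ≅ Z^10, C_2 ≅ Z^5.

The boundary map ∂_1: C_1 → C_0 maps an edge to its endpoints' difference, ∂[p,q] = q − p.
The resulting 5×10 matrix has rank 4, and its Smith normal form has invariant factors (1,1,1,1).

Boundary ∂_2: C_2 → C_1 maps a triangle to the signed sum of its edges. For instance
  ∂DEF = EF − DF + DE,
  ∂ABF = BF − AF + AB.
The resulting 10×5 matrix has rank 5, and its Smith normal form has invariant factors (1,1,1,1,1).

Now H_k = ker ∂_k / im ∂_{k+1}, so:

  H_0: rank C_0 − rank ∂_1 = 5 − 4 = 1, and the invariant factors of ∂_1 are all 1, so H_0 ≅ Z.
  H_1: rank ker ∂_1 − rank ∂_2 = (10 − 4) − 5 = 1, and the invariant factors of ∂_2 are all 1, so H_1 ≅ Z.
  H_2: rank ker ∂_2 − rank ∂_3 = (5 − 5) − 0 = 0, and there is no ∂_3, so H_2 ≅ 0.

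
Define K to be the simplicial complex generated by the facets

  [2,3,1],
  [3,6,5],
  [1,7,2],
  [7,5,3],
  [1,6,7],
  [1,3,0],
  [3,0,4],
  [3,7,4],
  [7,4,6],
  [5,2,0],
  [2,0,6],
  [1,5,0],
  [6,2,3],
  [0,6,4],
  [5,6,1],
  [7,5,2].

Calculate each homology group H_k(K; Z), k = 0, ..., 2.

H_0 = Z,  H_1 = Z^2,  H_2 = Z.

Take the total order 0 < 1 < 2 < 3 < 4 < 5 < 6 < 7 on the vertex set. Then K (dimension 2) consists of the simplices:

  0-simplices (8): [0], [1], [2], [3], [4], [5], [6], [7]
  1-simplices (24): (24 of them)
  2-simplices (16): [0,1,3], [0,1,5], [0,2,5], [0,2,6], [0,3,4], [0,4,6], [1,2,3], [1,2,7], [1,5,6], [1,6,7], [2,3,6], [2,5,7], [3,4,7], [3,5,6], [3,5,7], [4,6,7]

giving chain groups C_0 ≅ Z^8, C_1 ≅ Z^24, C_2 ≅ Z^16.

Boundary ∂_1: C_1 → C_0 maps an edge to its endpoints' difference, ∂[p,q] = q − p.
The resulting 8×24 matrix has rank 7, and its Smith normal form has invariant factors (1,1,1,1,1,1,1).

Boundary ∂_2: C_2 → C_1 sends each 2-simplex [p,q,r] to [q,r] − [p,r] + [p,q]. For instance
  ∂[0,1,5] = [1,5] − [0,5] + [0,1],
  ∂[2,5,7] = [5,7] − [2,7] + [2,5].
This gives a 24×16 integer matrix of rank 15; reducing to Smith normal form yields diagonal entries (1,1,1,1,1,1,1,1,1,1,1,1,1,1,1).

Now H_k = ker ∂_k / im ∂_{k+1}, so:

  H_0: rank C_0 − rank ∂_1 = 8 − 7 = 1, and the invariant factors of ∂_1 are all 1, so H_0 = Z.
  H_1: rank ker ∂_1 − rank ∂_2 = (24 − 7) − 15 = 2, and the invariant factors of ∂_2 are all 1, so H_1 = Z^2.
  H_2: rank ker ∂_2 − rank ∂_3 = (16 − 15) − 0 = 1, and there is no ∂_3, so H_2 = Z.

(K is a triangulation of the torus T^2.)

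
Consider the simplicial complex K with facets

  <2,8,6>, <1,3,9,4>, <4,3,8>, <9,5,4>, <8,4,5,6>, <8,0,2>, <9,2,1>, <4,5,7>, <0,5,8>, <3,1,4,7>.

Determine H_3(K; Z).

H_3 = 0.

Order the vertices as 0 < 1 < 2 < 3 < 4 < 5 < 6 < 7 < 8 < 9. Listing each simplex with vertices in this order, K has dimension 3 with simplices:

  0-simplices (10): [0], [1], [2], [3], [4], [5], [6], [7], [8], [9]
  1-simplices (25): (25 of them)
  2-simplices (18): [0,2,8], [0,5,8], [1,2,9], [1,3,4], [1,3,7], [1,3,9], [1,4,7], [1,4,9], [2,6,8], [3,4,7], [3,4,8], [3,4,9], [4,5,6], [4,5,7], [4,5,8], [4,5,9], [4,6,8], [5,6,8]
  3-simplices (3): [1,3,4,7], [1,3,4,9], [4,5,6,8]

Hence C_0 ≅ Z^10, C_1 ≅ Z^25, C_2 ≅ Z^18, C_3 ≅ Z^3.

Boundary ∂_1: C_1 → C_0 is given by ∂[p,q] = [q] − [p].
This gives a 10×25 integer matrix of rank 9; reducing to Smith normal form yields diagonal entries (1,1,1,1,1,1,1,1,1).

∂_2: C_2 → C_1 sends each 2-simplex [p,q,r] to [q,r] − [p,r] + [p,q]. For instance
  ∂[3,4,7] = [4,7] − [3,7] + [3,4],
  ∂[3,4,8] = [4,8] − [3,8] + [3,4].
The 25×18 boundary matrix has rank 15 and Smith normal form diag(1,1,1,1,1,1,1,1,1,1,1,1,1,1,1).

The boundary map ∂_3: C_3 → C_2 sends each 3-simplex σ to the alternating sum Σ_i (−1)^i (σ with its i-th vertex removed). For instance
  ∂[1,3,4,9] = [3,4,9] − [1,4,9] + [1,3,9] − [1,3,4],
  ∂[4,5,6,8] = [5,6,8] − [4,6,8] + [4,5,8] − [4,5,6].
The resulting 18×3 matrix has rank 3, and its Smith normal form has invariant factors (1,1,1).

Computing H_k = (kernel of ∂_k) / (image of ∂_{k+1}):

  H_3: rank ker ∂_3 − rank ∂_4 = (3 − 3) − 0 = 0, and there is no ∂_4, so H_3 = 0.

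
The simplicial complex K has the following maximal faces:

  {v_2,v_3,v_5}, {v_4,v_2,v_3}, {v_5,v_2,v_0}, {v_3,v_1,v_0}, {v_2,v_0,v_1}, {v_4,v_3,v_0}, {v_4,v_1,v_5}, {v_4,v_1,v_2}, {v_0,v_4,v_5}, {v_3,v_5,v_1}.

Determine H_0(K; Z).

Order the vertices as v_0 < v_1 < v_2 < v_3 < v_4 < v_5. Listing each simplex with vertices in this order, K has dimension 2 with simplices:

  0-simplices (6): [v_0], [v_1], [v_2], [v_3], [v_4], [v_5]
  1-simplices (15): (15 of them)
  2-simplices (10): [v_0,v_1,v_2], [v_0,v_1,v_3], [v_0,v_2,v_5], [v_0,v_3,v_4], [v_0,v_4,v_5], [v_1,v_2,v_4], [v_1,v_3,v_5], [v_1,v_4,v_5], [v_2,v_3,v_4], [v_2,v_3,v_5]

Hence C_0 ≅ Z^6, C_1 ≅ Z^15, C_2 ≅ Z^10.

Boundary ∂_1: C_1 → C_0 is given by ∂[p,q] = [q] − [p].
As a 6×15 matrix over Z this has rank 5, with invariant factors (1,1,1,1,1).

∂_2: C_2 → C_1 sends each 2-simplex [p,q,r] to [q,r] − [p,r] + [p,q]. For instance
  ∂[v_1,v_2,v_4] = [v_2,v_4] − [v_1,v_4] + [v_1,v_2],
  ∂[v_0,v_4,v_5] = [v_4,v_5] − [v_0,v_5] + [v_0,v_4].
This gives a 15×10 integer matrix of rank 10; reducing to Smith normal form yields diagonal entries (1,1,1,1,1,1,1,1,1,2).

Computing H_k = (kernel of ∂_k) / (image of ∂_{k+1}):

  H_0: rank C_0 − rank ∂_1 = 6 − 5 = 1, and the invariant factors of ∂_1 are all 1, so H_0 = Z.

H_0 = Z.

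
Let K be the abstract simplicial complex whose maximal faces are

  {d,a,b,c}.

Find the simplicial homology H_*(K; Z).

Fix the vertex order a < b < c < d and write every simplex with vertices in increasing order. Then dim K = 3 and the simplices of K are:

  0-simplices (4): a, b, c, d
  1-simplices (6): ab, ac, ad, bc, bd, cd
  2-simplices (4): abc, abd, acd, bcd
  3-simplices (1): abcd

Hence C_0 ≅ Z^4, C_1 ≅ Z^6, C_2 ≅ Z^4, C_3 ≅ Z^1.

∂_1: C_1 → C_0 sends each edge [p,q] (with p < q) to q − p.
The resulting 4×6 matrix has rank 3, and its Smith normal form has invariant factors (1,1,1).

Boundary ∂_2: C_2 → C_1 acts by ∂[p,q,r] = [q,r] − [p,r] + [p,q]. For instance
  ∂acd = cd − ad + ac,
  ∂abc = bc − ac + ab.
The resulting 6×4 matrix has rank 3, and its Smith normal form has invariant factors (1,1,1).

Boundary ∂_3: C_3 → C_2 sends each 3-simplex σ to the alternating sum Σ_i (−1)^i (σ with its i-th vertex removed). For instance
  ∂abcd = bcd − acd + abd − abc.
The resulting 4×1 matrix has rank 1, and its Smith normal form has invariant factors (1).

Now H_k = ker ∂_k / im ∂_{k+1}, so:

  H_0: rank C_0 − rank ∂_1 = 4 − 3 = 1, and the invariant factors of ∂_1 are all 1, so H_0 = Z.
  H_1: rank ker ∂_1 − rank ∂_2 = (6 − 3) − 3 = 0, and the invariant factors of ∂_2 are all 1, so H_1 = 0.
  H_2: rank ker ∂_2 − rank ∂_3 = (4 − 3) − 1 = 0, and the invariant factors of ∂_3 are all 1, so H_2 = 0.
  H_3: rank ker ∂_3 − rank ∂_4 = (1 − 1) − 0 = 0, and there is no ∂_4, so H_3 = 0.

As a check, the Euler characteristic is 4 − 6 + 4 − 1 = 1, which agrees with 1 − 0 + 0 − 0 = 1.

H_0 ≅ Z,  H_1 = 0,  H_2 = 0,  H_3 = 0.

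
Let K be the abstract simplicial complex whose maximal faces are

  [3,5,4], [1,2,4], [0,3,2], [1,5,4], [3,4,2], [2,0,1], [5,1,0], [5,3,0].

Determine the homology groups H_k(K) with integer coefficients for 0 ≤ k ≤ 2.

Take the total order 0 < 1 < 2 < 3 < 4 < 5 on the vertex set. Then K (dimension 2) consists of the simplices:

  0-simplices (6): [0], [1], [2], [3], [4], [5]
  1-simplices (12): [0,1], [0,2], [0,3], [0,5], [1,2], [1,4], [1,5], [2,3], [2,4], [3,4], [3,5], [4,5]
  2-simplices (8): [0,1,2], [0,1,5], [0,2,3], [0,3,5], [1,2,4], [1,4,5], [2,3,4], [3,4,5]

giving chain groups C_0 ≅ Z^6, C_1 ≅ Z^12, C_2 ≅ Z^8.

Boundary ∂_1: C_1 → C_0 maps an edge to its endpoints' difference, ∂[p,q] = q − p. For instance
  ∂[1,4] = [4] − [1].
This gives a 6×12 integer matrix of rank 5; reducing to Smith normal form yields diagonal entries (1,1,1,1,1).

Boundary ∂_2: C_2 → C_1 acts by ∂[p,q,r] = [q,r] − [p,r] + [p,q]. For instance
  ∂[0,1,5] = [1,5] − [0,5] + [0,1],
  ∂[0,3,5] = [3,5] − [0,5] + [0,3].
The resulting 12×8 matrix has rank 7, and its Smith normal form has invariant factors (1,1,1,1,1,1,1).

Computing H_k = (kernel of ∂_k) / (image of ∂_{k+1}):

  H_0: rank C_0 − rank ∂_1 = 6 − 5 = 1, and the invariant factors of ∂_1 are all 1, so H_0 = Z.
  H_1: rank ker ∂_1 − rank ∂_2 = (12 − 5) − 7 = 0, and the invariant factors of ∂_2 are all 1, so H_1 = 0.
  H_2: rank ker ∂_2 − rank ∂_3 = (8 − 7) − 0 = 1, and there is no ∂_3, so H_2 = Z.

(K is a triangulation of the 2-sphere S^2.)

H_0 ≅ Z,  H_1 = 0,  H_2 ≅ Z.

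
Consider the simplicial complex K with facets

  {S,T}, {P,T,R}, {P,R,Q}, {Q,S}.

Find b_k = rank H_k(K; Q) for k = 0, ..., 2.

Fix the vertex order P < Q < R < S < T and write every simplex with vertices in increasing order. Then dim K = 2 and the simplices of K are:

  0-simplices (5): P, Q, R, S, T
  1-simplices (7): PQ, PR, PT, QR, QS, RT, ST
  2-simplices (2): PQR, PRT

Hence C_0 ≅ Z^5, C_1 ≅ Z^7, C_2 ≅ Z^2.

∂_1: C_1 → C_0 maps an edge to its endpoints' difference, ∂[p,q] = q − p.
The 5×7 boundary matrix has rank 4 and Smith normal form diag(1,1,1,1).

∂_2: C_2 → C_1 sends each 2-simplex [p,q,r] to [q,r] − [p,r] + [p,q]. For instance
  ∂PQR = QR − PR + PQ,
  ∂PRT = RT − PT + PR.
The resulting 7×2 matrix has rank 2, and its Smith normal form has invariant factors (1,1).

Computing H_k = (kernel of ∂_k) / (image of ∂_{k+1}):

  H_0: rank C_0 − rank ∂_1 = 5 − 4 = 1, and the invariant factors of ∂_1 are all 1, so H_0 = Z.
  H_1: rank ker ∂_1 − rank ∂_2 = (7 − 4) − 2 = 1, and the invariant factors of ∂_2 are all 1, so H_1 = Z.
  H_2: rank ker ∂_2 − rank ∂_3 = (2 − 2) − 0 = 0, and there is no ∂_3, so H_2 = 0.

As a check, the Euler characteristic is 5 − 7 + 2 = 0, which agrees with 1 − 1 + 0 = 0.

Hence the Betti numbers are b_0 = 1, b_1 = 1, b_2 = 0.

b_0 = 1, b_1 = 1, b_2 = 0.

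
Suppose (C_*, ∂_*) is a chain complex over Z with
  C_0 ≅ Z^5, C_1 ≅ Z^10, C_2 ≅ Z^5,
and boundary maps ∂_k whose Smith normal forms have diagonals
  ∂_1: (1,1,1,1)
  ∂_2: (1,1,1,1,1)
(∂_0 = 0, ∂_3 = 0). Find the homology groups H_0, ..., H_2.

H_0 = Z,  H_1 = Z,  H_2 = 0.

H_0: b_0 = 5 − 0 − 4 = 1; torsion from ∂_1 factors > 1: none. So H_0 = Z.
H_1: b_1 = 10 − 4 − 5 = 1; torsion from ∂_2 factors > 1: none. So H_1 = Z.
H_2: b_2 = 5 − 5 − 0 = 0; torsion from ∂_3 factors > 1: none. So H_2 = 0.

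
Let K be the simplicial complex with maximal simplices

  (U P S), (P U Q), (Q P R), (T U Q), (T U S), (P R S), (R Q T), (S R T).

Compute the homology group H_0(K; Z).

H_0 ≅ Z.

We work with the vertex ordering P < Q < R < S < T < U. The simplices of K, each written with vertices in increasing order, are:

  0-simplices (6): P, Q, R, S, T, U
  1-simplices (12): PQ, PR, PS, PU, QR, QT, QU, RS, RT, ST, SU, TU
  2-simplices (8): PQR, PQU, PRS, PSU, QRT, QTU, RST, STU

so the chain groups are C_0 ≅ Z^6, C_1 ≅ Z^12, C_2 ≅ Z^8.

The boundary map ∂_1: C_1 → C_0 is given by ∂[p,q] = [q] − [p].
The resulting 6×12 matrix has rank 5, and its Smith normal form has invariant factors (1,1,1,1,1).

The boundary map ∂_2: C_2 → C_1 acts by ∂[p,q,r] = [q,r] − [p,r] + [p,q]. For instance
  ∂RST = ST − RT + RS,
  ∂PQU = QU − PU + PQ.
The resulting 12×8 matrix has rank 7, and its Smith normal form has invariant factors (1,1,1,1,1,1,1).

Computing H_k = (kernel of ∂_k) / (image of ∂_{k+1}):

  H_0: rank C_0 − rank ∂_1 = 6 − 5 = 1, and the invariant factors of ∂_1 are all 1, so H_0 = Z.

(K is a triangulation of the 2-sphere S^2.)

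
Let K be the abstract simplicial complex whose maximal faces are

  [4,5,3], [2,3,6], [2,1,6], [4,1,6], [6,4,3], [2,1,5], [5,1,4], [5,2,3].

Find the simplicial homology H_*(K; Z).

H_0 ≅ Z,  H_1 = 0,  H_2 ≅ Z.

Fix the vertex order 1 < 2 < 3 < 4 < 5 < 6 and write every simplex with vertices in increasing order. Then dim K = 2 and the simplices of K are:

  0-simplices (6): [1], [2], [3], [4], [5], [6]
  1-simplices (12): [1,2], [1,4], [1,5], [1,6], [2,3], [2,5], [2,6], [3,4], [3,5], [3,6], [4,5], [4,6]
  2-simplices (8): [1,2,5], [1,2,6], [1,4,5], [1,4,6], [2,3,5], [2,3,6], [3,4,5], [3,4,6]

so the chain groups are C_0 ≅ Z^6, C_1 ≅ Z^12, C_2 ≅ Z^8.

∂_1: C_1 → C_0 sends each edge [p,q] (with p < q) to q − p.
The resulting 6×12 matrix has rank 5, and its Smith normal form has invariant factors (1,1,1,1,1).

∂_2: C_2 → C_1 sends each 2-simplex [p,q,r] to [q,r] − [p,r] + [p,q]. For instance
  ∂[1,2,5] = [2,5] − [1,5] + [1,2],
  ∂[3,4,6] = [4,6] − [3,6] + [3,4].
The resulting 12×8 matrix has rank 7, and its Smith normal form has invariant factors (1,1,1,1,1,1,1).

Reading off H_k = ker ∂_k / im ∂_{k+1}:

  H_0: rank C_0 − rank ∂_1 = 6 − 5 = 1, and the invariant factors of ∂_1 are all 1, so H_0 ≅ Z.
  H_1: rank ker ∂_1 − rank ∂_2 = (12 − 5) − 7 = 0, and the invariant factors of ∂_2 are all 1, so H_1 ≅ 0.
  H_2: rank ker ∂_2 − rank ∂_3 = (8 − 7) − 0 = 1, and there is no ∂_3, so H_2 ≅ Z.

(K is a triangulation of the 2-sphere S^2.)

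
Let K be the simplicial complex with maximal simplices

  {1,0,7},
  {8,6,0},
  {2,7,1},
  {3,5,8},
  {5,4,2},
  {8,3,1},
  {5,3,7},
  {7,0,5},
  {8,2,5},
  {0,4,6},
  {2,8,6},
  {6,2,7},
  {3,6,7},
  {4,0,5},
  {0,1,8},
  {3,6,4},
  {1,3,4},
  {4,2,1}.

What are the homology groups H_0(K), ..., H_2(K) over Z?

H_0 = Z,  H_1 = Z^2,  H_2 = Z.

Take the total order 0 < 1 < 2 < 3 < 4 < 5 < 6 < 7 < 8 on the vertex set. Then K (dimension 2) consists of the simplices:

  0-simplices (9): [0], [1], [2], [3], [4], [5], [6], [7], [8]
  1-simplices (27): (27 of them)
  2-simplices (18): [0,1,7], [0,1,8], [0,4,5], [0,4,6], [0,5,7], [0,6,8], [1,2,4], [1,2,7], [1,3,4], [1,3,8], [2,4,5], [2,5,8], [2,6,7], [2,6,8], [3,4,6], [3,5,7], [3,5,8], [3,6,7]

giving chain groups C_0 ≅ Z^9, C_1 ≅ Z^27, C_2 ≅ Z^18.

∂_1: C_1 → C_0 sends each edge [p,q] (with p < q) to q − p.
The 9×27 boundary matrix has rank 8 and Smith normal form diag(1,1,1,1,1,1,1,1).

∂_2: C_2 → C_1 sends each 2-simplex [p,q,r] to [q,r] − [p,r] + [p,q]. For instance
  ∂[2,5,8] = [5,8] − [2,8] + [2,5],
  ∂[0,6,8] = [6,8] − [0,8] + [0,6].
This gives a 27×18 integer matrix of rank 17; reducing to Smith normal form yields diagonal entries (1,1,1,1,1,1,1,1,1,1,1,1,1,1,1,1,1).

Reading off H_k = ker ∂_k / im ∂_{k+1}:

  H_0: rank C_0 − rank ∂_1 = 9 − 8 = 1, and the invariant factors of ∂_1 are all 1, so H_0 ≅ Z.
  H_1: rank ker ∂_1 − rank ∂_2 = (27 − 8) − 17 = 2, and the invariant factors of ∂_2 are all 1, so H_1 ≅ Z^2.
  H_2: rank ker ∂_2 − rank ∂_3 = (18 − 17) − 0 = 1, and there is no ∂_3, so H_2 ≅ Z.

As a check, the Euler characteristic is 9 − 27 + 18 = 0, which agrees with 1 − 2 + 1 = 0.
(K is a triangulation of the torus T^2.)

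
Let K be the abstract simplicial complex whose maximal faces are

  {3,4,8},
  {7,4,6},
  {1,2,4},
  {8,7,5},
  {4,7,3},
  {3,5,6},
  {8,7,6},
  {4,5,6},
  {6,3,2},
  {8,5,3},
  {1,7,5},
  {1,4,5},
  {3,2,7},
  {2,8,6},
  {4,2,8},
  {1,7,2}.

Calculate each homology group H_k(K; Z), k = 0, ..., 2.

H_0 ≅ Z,  H_1 ≅ Z^2,  H_2 ≅ Z.

We work with the vertex ordering 1 < 2 < 3 < 4 < 5 < 6 < 7 < 8. The simplices of K, each written with vertices in increasing order, are:

  0-simplices (8): [1], [2], [3], [4], [5], [6], [7], [8]
  1-simplices (24): (24 of them)
  2-simplices (16): [1,2,4], [1,2,7], [1,4,5], [1,5,7], [2,3,6], [2,3,7], [2,4,8], [2,6,8], [3,4,7], [3,4,8], [3,5,6], [3,5,8], [4,5,6], [4,6,7], [5,7,8], [6,7,8]

Hence C_0 ≅ Z^8, C_1 ≅ Z^24, C_2 ≅ Z^16.

The boundary map ∂_1: C_1 → C_0 is given by ∂[p,q] = [q] − [p].
As a 8×24 matrix over Z this has rank 7, with invariant factors (1,1,1,1,1,1,1).

Boundary ∂_2: C_2 → C_1 maps a triangle to the signed sum of its edges. For instance
  ∂[1,2,7] = [2,7] − [1,7] + [1,2],
  ∂[2,4,8] = [4,8] − [2,8] + [2,4].
This gives a 24×16 integer matrix of rank 15; reducing to Smith normal form yields diagonal entries (1,1,1,1,1,1,1,1,1,1,1,1,1,1,1).

Reading off H_k = ker ∂_k / im ∂_{k+1}:

  H_0: rank C_0 − rank ∂_1 = 8 − 7 = 1, and the invariant factors of ∂_1 are all 1, so H_0 = Z.
  H_1: rank ker ∂_1 − rank ∂_2 = (24 − 7) − 15 = 2, and the invariant factors of ∂_2 are all 1, so H_1 = Z^2.
  H_2: rank ker ∂_2 − rank ∂_3 = (16 − 15) − 0 = 1, and there is no ∂_3, so H_2 = Z.

As a check, the Euler characteristic is 8 − 24 + 16 = 0, which agrees with 1 − 2 + 1 = 0.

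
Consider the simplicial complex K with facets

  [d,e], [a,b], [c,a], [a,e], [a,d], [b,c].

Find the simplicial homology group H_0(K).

K has 5 vertices, 6 edges.
rank ∂_0 = 0, rank ∂_1 = 4 ⇒ b_0 = 5 − 0 − 4 = 1; all invariant factors of ∂_1 are 1 so no torsion. So H_0 ≅ Z.

H_0 = Z.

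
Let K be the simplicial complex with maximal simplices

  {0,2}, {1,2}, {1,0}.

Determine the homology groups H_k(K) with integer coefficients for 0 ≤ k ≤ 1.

H_0 = Z,  H_1 = Z.

Order the vertices as 0 < 1 < 2. Listing each simplex with vertices in this order, K has dimension 1 with simplices:

  0-simplices (3): [0], [1], [2]
  1-simplices (3): [0,1], [0,2], [1,2]

so the chain groups are C_0 ≅ Z^3, C_1 ≅ Z^3.

The boundary map ∂_1: C_1 → C_0 maps an edge to its endpoints' difference, ∂[p,q] = q − p. For instance
  ∂[1,2] = [2] − [1].
The 3×3 boundary matrix has rank 2 and Smith normal form diag(1,1).

Reading off H_k = ker ∂_k / im ∂_{k+1}:

  H_0: rank C_0 − rank ∂_1 = 3 − 2 = 1, and the invariant factors of ∂_1 are all 1, so H_0 ≅ Z.
  H_1: rank ker ∂_1 − rank ∂_2 = (3 − 2) − 0 = 1, and there is no ∂_2, so H_1 ≅ Z.

As a check, the Euler characteristic is 3 − 3 = 0, which agrees with 1 − 1 = 0.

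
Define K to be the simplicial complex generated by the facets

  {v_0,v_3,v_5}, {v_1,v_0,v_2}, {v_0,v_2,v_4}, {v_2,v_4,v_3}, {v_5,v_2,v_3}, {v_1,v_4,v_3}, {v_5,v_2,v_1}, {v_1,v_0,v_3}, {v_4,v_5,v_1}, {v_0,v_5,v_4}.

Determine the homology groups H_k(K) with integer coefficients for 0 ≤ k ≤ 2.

H_0 ≅ Z,  H_1 ≅ Z/2,  H_2 = 0.

K has 6 vertices, 15 edges, 10 triangles.
rank ∂_0 = 0, rank ∂_1 = 5 ⇒ b_0 = 6 − 0 − 5 = 1; all invariant factors of ∂_1 are 1 so no torsion. So H_0 ≅ Z.
rank ∂_1 = 5, rank ∂_2 = 10 ⇒ b_1 = 15 − 5 − 10 = 0; ∂_2 has invariant factor(s) [2] giving torsion. So H_1 ≅ Z/2.
rank ∂_2 = 10, rank ∂_3 = 0 ⇒ b_2 = 10 − 10 − 0 = 0. So H_2 ≅ 0.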